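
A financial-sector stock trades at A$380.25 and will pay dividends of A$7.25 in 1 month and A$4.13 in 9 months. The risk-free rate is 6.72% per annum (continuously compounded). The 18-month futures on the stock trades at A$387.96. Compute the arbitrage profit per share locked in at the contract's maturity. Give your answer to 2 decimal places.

A$20.30 per share

PV(dividends) I = 7.25·e^(−0.0672·1/12) + 4.13·e^(−0.0672·9/12) = 11.1365
Fair futures F* = (S − I)·e^(rT) = (380.25 − 11.1365)·e^0.100800 = 369.1135 × 1.106055 = 408.2598
Market A$387.96 < fair 408.2598: forward underpriced → reverse cash-and-carry (short the stock, invest proceeds at r, pay the dividends, go long the forward).
Profit at T = |F_mkt − F*| = |387.96 − 408.2598| = A$20.30 per share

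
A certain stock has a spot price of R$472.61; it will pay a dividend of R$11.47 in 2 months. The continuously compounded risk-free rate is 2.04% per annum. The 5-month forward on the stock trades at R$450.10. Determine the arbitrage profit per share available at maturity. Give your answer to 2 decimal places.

R$15.02 per share

PV(dividends) I = 11.47·e^(−0.0204·2/12) = 11.4311
Fair forward F* = (S − I)·e^(rT) = (472.61 − 11.4311)·e^0.008500 = 461.1789 × 1.008536 = 465.1155
Market R$450.10 < fair 465.1155: forward underpriced → reverse cash-and-carry (short the stock, invest proceeds at r, pay the dividends, go long the forward).
Profit at T = |F_mkt − F*| = |450.10 − 465.1155| = R$15.02 per share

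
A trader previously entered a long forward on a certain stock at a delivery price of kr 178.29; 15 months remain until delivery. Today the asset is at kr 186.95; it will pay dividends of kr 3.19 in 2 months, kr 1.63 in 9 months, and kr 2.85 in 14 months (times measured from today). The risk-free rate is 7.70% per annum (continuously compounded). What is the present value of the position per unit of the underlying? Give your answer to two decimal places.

kr 17.73

PV(remaining dividends) I = 3.19·e^(−0.0770·2/12) + 1.63·e^(−0.0770·9/12) + 2.85·e^(−0.0770·14/12) = 7.2930
Current forward F = (S − I)·e^(rT) = (186.95 − 7.2930)·e^(0.0770·15/12) = 179.6570 × 1.101034 = 197.8085
Value (long) = (F − K)·e^(−rT) = (197.8085 − 178.29) × 0.908237 = 17.7274
Value = kr 17.73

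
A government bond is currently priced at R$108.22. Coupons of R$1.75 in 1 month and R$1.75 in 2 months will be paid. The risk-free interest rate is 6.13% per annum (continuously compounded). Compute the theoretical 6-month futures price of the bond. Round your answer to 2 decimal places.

R$108.01

PV(coupons) I = 1.75·e^(−0.0613·1/12) + 1.75·e^(−0.0613·2/12)
I = 1.7411 + 1.7322 = 3.4733
F = (S − I)·e^(rT) = (108.22 − 3.4733) · e^(0.0613·6/12)
= 104.7467 · e^0.030650 = 104.7467 × 1.031125 = R$108.01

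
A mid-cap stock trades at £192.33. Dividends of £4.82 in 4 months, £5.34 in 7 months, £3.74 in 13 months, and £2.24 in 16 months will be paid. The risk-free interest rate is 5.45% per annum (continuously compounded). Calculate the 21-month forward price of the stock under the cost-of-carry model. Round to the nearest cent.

PV(dividends) I = 4.82·e^(−0.0545·4/12) + 5.34·e^(−0.0545·7/12) + 3.74·e^(−0.0545·13/12) + 2.24·e^(−0.0545·16/12)
I = 4.7332 + 5.1729 + 3.5256 + 2.0830 = 15.5147
F = (S − I)·e^(rT) = (192.33 − 15.5147) · e^(0.0545·21/12)
= 176.8153 · e^0.095375 = 176.8153 × 1.100071 = £194.51

£194.51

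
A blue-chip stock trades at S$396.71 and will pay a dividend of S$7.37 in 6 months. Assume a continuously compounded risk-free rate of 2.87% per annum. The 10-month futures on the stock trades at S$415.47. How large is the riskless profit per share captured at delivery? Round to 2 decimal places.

S$16.60 per share

PV(dividends) I = 7.37·e^(−0.0287·6/12) = 7.2650
Fair futures F* = (S − I)·e^(rT) = (396.71 − 7.2650)·e^0.023917 = 389.4450 × 1.024205 = 398.8715
Market S$415.47 > fair 398.8715: forward overpriced → cash-and-carry (borrow at r, buy the stock and collect the dividends, short the forward).
Profit at T = |F_mkt − F*| = |415.47 − 398.8715| = S$16.60 per share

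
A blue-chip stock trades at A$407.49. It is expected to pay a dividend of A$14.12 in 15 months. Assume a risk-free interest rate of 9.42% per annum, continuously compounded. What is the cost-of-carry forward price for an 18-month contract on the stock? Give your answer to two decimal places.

PV(dividends) I = 14.12·e^(−0.0942·15/12)
I = 12.5515
F = (S − I)·e^(rT) = (407.49 − 12.5515) · e^(0.0942·18/12)
= 394.9385 · e^0.141300 = 394.9385 × 1.151770 = A$454.88

A$454.88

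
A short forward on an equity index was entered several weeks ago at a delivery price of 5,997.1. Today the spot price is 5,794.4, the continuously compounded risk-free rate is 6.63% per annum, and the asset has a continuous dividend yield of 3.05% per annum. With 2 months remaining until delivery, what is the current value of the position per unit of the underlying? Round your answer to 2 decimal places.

Current fair forward for the remaining 2 months: F = S·e^((r − q)·T), (r − q) = 0.0663 − 0.0305 = 0.0358
F = 5794.4 · e^(0.0358 × 2/12) = 5794.4 × 1.00598450 = 5829.0766
Value of long forward = (F − K)·e^(−rT) = (5829.0766 − 5997.1) · e^(−0.0663·2/12)
= -168.0234 × 0.98901083 = -166.18
Short position value = −(long value) = 166.18

166.18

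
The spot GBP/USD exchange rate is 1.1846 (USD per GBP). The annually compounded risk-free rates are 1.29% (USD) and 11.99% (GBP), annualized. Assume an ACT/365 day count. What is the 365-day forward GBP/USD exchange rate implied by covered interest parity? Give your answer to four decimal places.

1.0714

By covered interest parity, F = S · (1+r_USD)^T / (1+r_GBP)^T
= 1.1846 × 1.012900 / 1.119900 = 1.1846 × 0.904456
F = 1.0714 USD per GBP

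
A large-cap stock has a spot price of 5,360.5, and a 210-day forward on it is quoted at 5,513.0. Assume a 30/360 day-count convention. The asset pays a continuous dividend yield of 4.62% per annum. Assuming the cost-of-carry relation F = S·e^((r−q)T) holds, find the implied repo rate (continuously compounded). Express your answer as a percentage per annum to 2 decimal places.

From F = S·e^((r−q)T): (r − q) = ln(F/S)/T
ln(5513.0/5360.5) = ln(1.028449) = 0.028052
(r − q) = 0.028052 / (210/360) = 0.048089
r = ln(F/S)/T + q = 0.048089 + 0.0462 = 0.094289
r = 9.43%

9.43%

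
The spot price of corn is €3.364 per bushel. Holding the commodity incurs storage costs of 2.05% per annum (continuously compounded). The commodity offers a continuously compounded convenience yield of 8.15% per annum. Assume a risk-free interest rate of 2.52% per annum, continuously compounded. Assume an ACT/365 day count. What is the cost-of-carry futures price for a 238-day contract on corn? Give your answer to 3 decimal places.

Net carry = r + u − y = 0.0252 + 0.0205 − 0.0815 = -0.0358
F = S·e^((r+u−y)T) = 3.364 · e^(-0.0358 × 238/365) = 3.364 · e^-0.023344
= 3.364 × 0.976926 = €3.286 per bushel

€3.286 per bushel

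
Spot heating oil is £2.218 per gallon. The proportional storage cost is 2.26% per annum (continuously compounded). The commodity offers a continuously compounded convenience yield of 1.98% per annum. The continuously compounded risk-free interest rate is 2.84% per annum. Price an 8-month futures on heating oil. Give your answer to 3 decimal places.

£2.265 per gallon

Net carry = r + u − y = 0.0284 + 0.0226 − 0.0198 = 0.0312
F = S·e^((r+u−y)T) = 2.218 · e^(0.0312 × 8/12) = 2.218 · e^0.020800
= 2.218 × 1.021018 = £2.265 per gallon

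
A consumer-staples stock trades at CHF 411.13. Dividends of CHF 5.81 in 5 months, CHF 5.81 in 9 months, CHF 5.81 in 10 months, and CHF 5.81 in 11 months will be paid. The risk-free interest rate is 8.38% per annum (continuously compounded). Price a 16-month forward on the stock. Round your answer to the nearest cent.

CHF 435.28

PV(dividends) I = 5.81·e^(−0.0838·5/12) + 5.81·e^(−0.0838·9/12) + 5.81·e^(−0.0838·10/12) + 5.81·e^(−0.0838·11/12)
I = 5.6106 + 5.4561 + 5.4181 + 5.3804 = 21.8652
F = (S − I)·e^(rT) = (411.13 − 21.8652) · e^(0.0838·16/12)
= 389.2648 · e^0.111733 = 389.2648 × 1.118214 = CHF 435.28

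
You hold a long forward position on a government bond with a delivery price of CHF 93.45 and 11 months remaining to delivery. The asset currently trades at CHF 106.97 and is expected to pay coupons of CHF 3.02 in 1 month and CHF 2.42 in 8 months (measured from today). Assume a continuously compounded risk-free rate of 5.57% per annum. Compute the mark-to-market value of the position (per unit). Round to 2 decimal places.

PV(remaining coupons) I = 3.02·e^(−0.0557·1/12) + 2.42·e^(−0.0557·8/12) = 5.3378
Current forward F = (S − I)·e^(rT) = (106.97 − 5.3378)·e^(0.0557·11/12) = 101.6322 × 1.052384 = 106.9561
Value (long) = (F − K)·e^(−rT) = (106.9561 − 93.45) × 0.950223 = 12.8338
Value = CHF 12.83

CHF 12.83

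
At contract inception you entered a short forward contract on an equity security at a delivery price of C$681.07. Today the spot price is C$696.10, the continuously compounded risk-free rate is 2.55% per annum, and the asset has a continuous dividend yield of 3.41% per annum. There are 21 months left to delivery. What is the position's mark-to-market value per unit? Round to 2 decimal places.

Current fair forward for the remaining 21 months: F = S·e^((r − q)·T), (r − q) = 0.0255 − 0.0341 = -0.0086
F = 696.10 · e^(-0.0086 × 21/12) = 696.10 × 0.985063 = 685.7024
Value of long forward = (F − K)·e^(−rT) = (685.7024 − 681.07) · e^(−0.0255·21/12)
= 4.6324 × 0.956356 = 4.43
Short position value = −(long value) = -C$4.43

-C$4.43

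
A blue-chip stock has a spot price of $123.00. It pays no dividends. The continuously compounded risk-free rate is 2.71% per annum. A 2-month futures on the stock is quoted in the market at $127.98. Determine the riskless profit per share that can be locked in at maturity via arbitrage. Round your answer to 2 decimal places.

Fair futures: F* = S·e^(carry·T), with carry = r = 0.0271
F* = 123.00 · e^(0.0271 × 2/12) = 123.00 · e^0.004517 = 123.00 × 1.004527 = $123.5568
Market $127.98 > fair $123.5568: forward overpriced → cash-and-carry (buy spot, short the forward).
At maturity, profit = |F_mkt − F*| = |127.98 − 123.5568| = $4.42 per share

$4.42 per share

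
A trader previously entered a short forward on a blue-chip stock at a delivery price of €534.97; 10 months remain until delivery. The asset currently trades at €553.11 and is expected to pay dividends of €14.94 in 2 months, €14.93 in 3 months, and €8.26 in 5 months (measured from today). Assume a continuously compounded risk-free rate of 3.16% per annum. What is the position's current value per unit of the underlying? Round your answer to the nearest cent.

€5.78

PV(remaining dividends) I = 14.94·e^(−0.0316·2/12) + 14.93·e^(−0.0316·3/12) + 8.26·e^(−0.0316·5/12) = 37.8260
Current forward F = (S − I)·e^(rT) = (553.11 − 37.8260)·e^(0.0316·10/12) = 515.2840 × 1.026683 = 529.0333
Value (long) = (F − K)·e^(−rT) = (529.0333 − 534.97) × 0.974010 = -5.7824
Short position value = −(long value) = €5.78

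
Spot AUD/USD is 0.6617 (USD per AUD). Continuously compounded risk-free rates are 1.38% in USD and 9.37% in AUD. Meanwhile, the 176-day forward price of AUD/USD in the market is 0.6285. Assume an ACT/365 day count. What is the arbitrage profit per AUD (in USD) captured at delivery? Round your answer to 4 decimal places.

Fair forward: F* = S·e^(carry·T), with carry = (r_USD − r_AUD) = 0.0138 − 0.0937 = -0.0799
F* = 0.6617 · e^(-0.0799 × 176/365) = 0.6617 · e^-0.038527 = 0.6617 × 0.962206 = 0.6367
Market 0.6285 < fair 0.6367: forward underpriced → reverse cash-and-carry (short spot, go long the forward).
At maturity, profit = |F_mkt − F*| = |0.6285 − 0.6367| = 0.0082 per AUD (in USD)

0.0082 per AUD (in USD)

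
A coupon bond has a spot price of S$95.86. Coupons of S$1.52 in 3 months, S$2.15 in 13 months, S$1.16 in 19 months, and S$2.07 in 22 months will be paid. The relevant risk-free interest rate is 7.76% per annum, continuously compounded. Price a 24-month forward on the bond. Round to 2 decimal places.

S$104.61

PV(coupons) I = 1.52·e^(−0.0776·3/12) + 2.15·e^(−0.0776·13/12) + 1.16·e^(−0.0776·19/12) + 2.07·e^(−0.0776·22/12)
I = 1.4908 + 1.9766 + 1.0259 + 1.7955 = 6.2888
F = (S − I)·e^(rT) = (95.86 − 6.2888) · e^(0.0776·24/12)
= 89.5712 · e^0.155200 = 89.5712 × 1.167892 = S$104.61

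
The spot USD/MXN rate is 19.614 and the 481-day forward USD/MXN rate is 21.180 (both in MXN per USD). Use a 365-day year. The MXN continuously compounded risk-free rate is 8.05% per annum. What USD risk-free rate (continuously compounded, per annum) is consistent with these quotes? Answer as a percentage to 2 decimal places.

F = S·e^((r_MXN − r_USD)T) ⇒ r_USD = r_MXN − ln(F/S)/T
ln(21.180/19.614) = 0.076814; /(481/365) = 0.058289
r_USD = 0.0805 − 0.058289 = 0.022211
r_USD = 2.22%

2.22%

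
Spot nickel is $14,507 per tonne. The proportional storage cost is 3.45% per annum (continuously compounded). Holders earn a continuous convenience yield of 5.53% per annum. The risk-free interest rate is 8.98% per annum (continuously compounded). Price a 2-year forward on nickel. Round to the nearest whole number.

Net carry = r + u − y = 0.0898 + 0.0345 − 0.0553 = 0.0690
F = S·e^((r+u−y)T) = 14507 · e^(0.0690 × 2) = 14507 · e^0.138000
= 14507 × 1.147976 = $16,654 per tonne

$16,654 per tonne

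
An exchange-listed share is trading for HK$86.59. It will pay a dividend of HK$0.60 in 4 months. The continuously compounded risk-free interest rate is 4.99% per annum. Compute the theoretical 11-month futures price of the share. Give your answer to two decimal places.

HK$90.03

PV(dividends) I = 0.60·e^(−0.0499·4/12)
I = 0.5901
F = (S − I)·e^(rT) = (86.59 − 0.5901) · e^(0.0499·11/12)
= 85.9999 · e^0.045742 = 85.9999 × 1.046804 = HK$90.03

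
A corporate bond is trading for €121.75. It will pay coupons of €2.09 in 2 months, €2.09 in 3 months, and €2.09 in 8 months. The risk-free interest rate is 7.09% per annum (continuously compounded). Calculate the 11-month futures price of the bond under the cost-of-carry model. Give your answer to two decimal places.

€123.40

PV(coupons) I = 2.09·e^(−0.0709·2/12) + 2.09·e^(−0.0709·3/12) + 2.09·e^(−0.0709·8/12)
I = 2.0654 + 2.0533 + 1.9935 = 6.1122
F = (S − I)·e^(rT) = (121.75 − 6.1122) · e^(0.0709·11/12)
= 115.6378 · e^0.064992 = 115.6378 × 1.067150 = €123.40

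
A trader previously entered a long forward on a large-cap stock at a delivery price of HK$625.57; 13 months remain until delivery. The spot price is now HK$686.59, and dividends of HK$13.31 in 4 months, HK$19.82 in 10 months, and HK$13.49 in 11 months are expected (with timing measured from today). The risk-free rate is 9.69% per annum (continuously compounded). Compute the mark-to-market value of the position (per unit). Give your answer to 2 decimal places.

PV(remaining dividends) I = 13.31·e^(−0.0969·4/12) + 19.82·e^(−0.0969·10/12) + 13.49·e^(−0.0969·11/12) = 43.5128
Current forward F = (S − I)·e^(rT) = (686.59 − 43.5128)·e^(0.0969·13/12) = 643.0772 × 1.110683 = 714.2549
Value (long) = (F − K)·e^(−rT) = (714.2549 − 625.57) × 0.900347 = 79.8472
Value = HK$79.85

HK$79.85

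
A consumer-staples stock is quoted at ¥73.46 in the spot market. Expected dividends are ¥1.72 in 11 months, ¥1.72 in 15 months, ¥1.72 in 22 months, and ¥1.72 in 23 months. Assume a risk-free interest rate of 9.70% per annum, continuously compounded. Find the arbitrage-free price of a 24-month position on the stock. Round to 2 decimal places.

PV(dividends) I = 1.72·e^(−0.0970·11/12) + 1.72·e^(−0.0970·15/12) + 1.72·e^(−0.0970·22/12) + 1.72·e^(−0.0970·23/12)
I = 1.5737 + 1.5236 + 1.4398 + 1.4282 = 5.9653
F = (S − I)·e^(rT) = (73.46 − 5.9653) · e^(0.0970·24/12)
= 67.4947 · e^0.194000 = 67.4947 × 1.214096 = ¥81.95

¥81.95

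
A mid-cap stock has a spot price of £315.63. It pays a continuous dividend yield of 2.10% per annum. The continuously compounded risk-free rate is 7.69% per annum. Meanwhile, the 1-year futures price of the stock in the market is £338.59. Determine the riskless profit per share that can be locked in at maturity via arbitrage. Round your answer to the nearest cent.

Fair futures: F* = S·e^(carry·T), with carry = (r − q) = 0.0769 − 0.0210 = 0.0559
F* = 315.63 · e^(0.0559 × 1) = 315.63 · e^0.055900 = 315.63 × 1.057492 = £333.7762
Market £338.59 > fair £333.7762: forward overpriced → cash-and-carry (buy spot, short the forward).
At maturity, profit = |F_mkt − F*| = |338.59 − 333.7762| = £4.81 per share

£4.81 per share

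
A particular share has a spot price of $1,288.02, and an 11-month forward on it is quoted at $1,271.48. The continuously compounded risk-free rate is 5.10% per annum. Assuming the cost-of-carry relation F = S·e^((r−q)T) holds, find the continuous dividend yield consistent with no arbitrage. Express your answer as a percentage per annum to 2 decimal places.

From F = S·e^((r−q)T): (r − q) = ln(F/S)/T
ln(1271.48/1288.02) = ln(0.987159) = -0.012924
(r − q) = -0.012924 / (11/12) = -0.014099
q = r − ln(F/S)/T = 0.0510 + 0.014099 = 0.065099
q = 6.51%

6.51%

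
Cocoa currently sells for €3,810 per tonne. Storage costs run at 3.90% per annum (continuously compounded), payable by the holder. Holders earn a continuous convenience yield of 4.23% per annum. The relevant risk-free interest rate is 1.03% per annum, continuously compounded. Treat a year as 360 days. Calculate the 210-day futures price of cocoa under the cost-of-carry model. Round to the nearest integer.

€3,826 per tonne

Net carry = r + u − y = 0.0103 + 0.0390 − 0.0423 = 0.0070
F = S·e^((r+u−y)T) = 3810 · e^(0.0070 × 210/360) = 3810 · e^0.004083
= 3810 × 1.004091 = €3,826 per tonne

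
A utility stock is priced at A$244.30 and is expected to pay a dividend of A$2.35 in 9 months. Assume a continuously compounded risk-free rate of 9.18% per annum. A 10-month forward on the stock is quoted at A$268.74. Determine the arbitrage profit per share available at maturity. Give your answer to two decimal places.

A$7.39 per share

PV(dividends) I = 2.35·e^(−0.0918·9/12) = 2.1936
Fair forward F* = (S − I)·e^(rT) = (244.30 − 2.1936)·e^0.076500 = 242.1064 × 1.079502 = 261.3543
Market A$268.74 > fair 261.3543: forward overpriced → cash-and-carry (borrow at r, buy the stock and collect the dividends, short the forward).
Profit at T = |F_mkt − F*| = |268.74 − 261.3543| = A$7.39 per share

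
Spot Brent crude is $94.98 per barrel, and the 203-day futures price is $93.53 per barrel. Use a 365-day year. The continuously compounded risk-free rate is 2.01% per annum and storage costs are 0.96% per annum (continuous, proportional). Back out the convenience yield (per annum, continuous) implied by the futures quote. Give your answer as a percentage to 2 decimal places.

F = S·e^((r+u−y)T) ⇒ (r+u−y) = ln(F/S)/T
ln(93.53/94.98) = -0.015384; /T ⇒ -0.027661
y = r + u − ln(F/S)/T = 0.0201 + 0.0096 + 0.027661 = 0.057361
y = 5.74%

5.74%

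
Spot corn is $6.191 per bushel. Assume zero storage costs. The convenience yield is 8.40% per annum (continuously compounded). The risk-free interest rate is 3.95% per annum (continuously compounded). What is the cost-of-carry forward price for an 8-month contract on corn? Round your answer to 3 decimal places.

Net carry = r + u − y = 0.0395 + 0.0000 − 0.0840 = -0.0445
F = S·e^((r+u−y)T) = 6.191 · e^(-0.0445 × 8/12) = 6.191 · e^-0.029667
= 6.191 × 0.970769 = $6.010 per bushel

$6.010 per bushel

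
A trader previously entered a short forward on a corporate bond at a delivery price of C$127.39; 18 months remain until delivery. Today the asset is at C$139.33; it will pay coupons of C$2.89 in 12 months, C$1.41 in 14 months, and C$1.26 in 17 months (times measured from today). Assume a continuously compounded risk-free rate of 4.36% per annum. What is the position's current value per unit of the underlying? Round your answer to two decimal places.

PV(remaining coupons) I = 2.89·e^(−0.0436·12/12) + 1.41·e^(−0.0436·14/12) + 1.26·e^(−0.0436·17/12) = 5.2913
Current forward F = (S − I)·e^(rT) = (139.33 − 5.2913)·e^(0.0436·18/12) = 134.0387 × 1.067586 = 143.0978
Value (long) = (F − K)·e^(−rT) = (143.0978 − 127.39) × 0.936693 = 14.7134
Short position value = −(long value) = -C$14.71

-C$14.71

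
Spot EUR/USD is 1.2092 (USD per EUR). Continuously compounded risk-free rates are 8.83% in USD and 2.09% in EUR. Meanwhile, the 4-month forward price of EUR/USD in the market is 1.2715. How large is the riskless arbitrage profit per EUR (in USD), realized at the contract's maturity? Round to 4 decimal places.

Fair forward: F* = S·e^(carry·T), with carry = (r_USD − r_EUR) = 0.0883 − 0.0209 = 0.0674
F* = 1.2092 · e^(0.0674 × 4/12) = 1.2092 · e^0.022467 = 1.2092 × 1.022721 = 1.2367
Market 1.2715 > fair 1.2367: forward overpriced → cash-and-carry (buy spot, short the forward).
At maturity, profit = |F_mkt − F*| = |1.2715 − 1.2367| = 0.0348 per EUR (in USD)

0.0348 per EUR (in USD)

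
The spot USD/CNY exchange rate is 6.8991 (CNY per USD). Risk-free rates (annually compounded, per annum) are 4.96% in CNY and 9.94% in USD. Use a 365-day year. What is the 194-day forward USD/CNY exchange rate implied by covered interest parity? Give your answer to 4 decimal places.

6.7312

By covered interest parity, F = S · (1+r_CNY)^T / (1+r_USD)^T
= 6.8991 × 1.026064 / 1.051658 = 6.8991 × 0.975663
F = 6.7312 CNY per USD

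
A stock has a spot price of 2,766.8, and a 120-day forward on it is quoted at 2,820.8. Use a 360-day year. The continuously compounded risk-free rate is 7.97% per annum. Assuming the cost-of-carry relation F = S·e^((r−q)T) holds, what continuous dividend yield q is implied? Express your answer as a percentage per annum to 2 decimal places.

2.17%

From F = S·e^((r−q)T): (r − q) = ln(F/S)/T
ln(2820.8/2766.8) = ln(1.019517) = 0.019329
(r − q) = 0.019329 / (120/360) = 0.057987
q = r − ln(F/S)/T = 0.0797 − 0.057987 = 0.021713
q = 2.17%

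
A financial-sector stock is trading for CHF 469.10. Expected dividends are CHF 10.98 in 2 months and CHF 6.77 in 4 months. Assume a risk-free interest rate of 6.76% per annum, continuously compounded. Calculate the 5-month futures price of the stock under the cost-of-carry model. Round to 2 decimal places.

PV(dividends) I = 10.98·e^(−0.0676·2/12) + 6.77·e^(−0.0676·4/12)
I = 10.8570 + 6.6192 = 17.4762
F = (S − I)·e^(rT) = (469.10 − 17.4762) · e^(0.0676·5/12)
= 451.6238 · e^0.028167 = 451.6238 × 1.028567 = CHF 464.53

CHF 464.53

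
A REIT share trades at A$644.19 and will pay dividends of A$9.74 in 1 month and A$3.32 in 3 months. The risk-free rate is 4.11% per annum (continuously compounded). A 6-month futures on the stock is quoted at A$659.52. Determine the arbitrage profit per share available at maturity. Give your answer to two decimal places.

A$15.22 per share

PV(dividends) I = 9.74·e^(−0.0411·1/12) + 3.32·e^(−0.0411·3/12) = 12.9928
Fair futures F* = (S − I)·e^(rT) = (644.19 − 12.9928)·e^0.020550 = 631.1972 × 1.020763 = 644.3027
Market A$659.52 > fair 644.3027: forward overpriced → cash-and-carry (borrow at r, buy the stock and collect the dividends, short the forward).
Profit at T = |F_mkt − F*| = |659.52 − 644.3027| = A$15.22 per share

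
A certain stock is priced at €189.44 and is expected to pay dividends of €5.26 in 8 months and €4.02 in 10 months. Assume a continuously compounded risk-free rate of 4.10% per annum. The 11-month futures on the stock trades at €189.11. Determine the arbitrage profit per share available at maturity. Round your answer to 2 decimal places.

PV(dividends) I = 5.26·e^(−0.0410·8/12) + 4.02·e^(−0.0410·10/12) = 9.0031
Fair futures F* = (S − I)·e^(rT) = (189.44 − 9.0031)·e^0.037583 = 180.4369 × 1.038298 = 187.3473
Market €189.11 > fair 187.3473: forward overpriced → cash-and-carry (borrow at r, buy the stock and collect the dividends, short the forward).
Profit at T = |F_mkt − F*| = |189.11 − 187.3473| = €1.76 per share

€1.76 per share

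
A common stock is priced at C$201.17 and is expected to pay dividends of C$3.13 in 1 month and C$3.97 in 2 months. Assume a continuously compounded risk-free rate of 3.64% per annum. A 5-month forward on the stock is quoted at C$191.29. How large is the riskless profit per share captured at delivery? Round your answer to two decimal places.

C$5.78 per share

PV(dividends) I = 3.13·e^(−0.0364·1/12) + 3.97·e^(−0.0364·2/12) = 7.0665
Fair forward F* = (S − I)·e^(rT) = (201.17 − 7.0665)·e^0.015167 = 194.1035 × 1.015283 = 197.0700
Market C$191.29 < fair 197.0700: forward underpriced → reverse cash-and-carry (short the stock, invest proceeds at r, pay the dividends, go long the forward).
Profit at T = |F_mkt − F*| = |191.29 − 197.0700| = C$5.78 per share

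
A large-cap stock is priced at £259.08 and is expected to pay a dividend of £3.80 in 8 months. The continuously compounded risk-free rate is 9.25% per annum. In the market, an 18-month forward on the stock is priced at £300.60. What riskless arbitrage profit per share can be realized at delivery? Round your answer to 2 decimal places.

£7.06 per share

PV(dividends) I = 3.80·e^(−0.0925·8/12) = 3.5727
Fair forward F* = (S − I)·e^(rT) = (259.08 − 3.5727)·e^0.138750 = 255.5073 × 1.148837 = 293.5362
Market £300.60 > fair 293.5362: forward overpriced → cash-and-carry (borrow at r, buy the stock and collect the dividends, short the forward).
Profit at T = |F_mkt − F*| = |300.60 − 293.5362| = £7.06 per share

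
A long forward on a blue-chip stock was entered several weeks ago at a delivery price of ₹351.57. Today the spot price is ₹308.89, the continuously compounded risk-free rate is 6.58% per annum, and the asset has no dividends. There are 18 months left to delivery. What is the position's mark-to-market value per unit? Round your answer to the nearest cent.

Current fair forward for the remaining 18 months: F = S·e^(r·T), r = 0.0658
F = 308.89 · e^(0.0658 × 18/12) = 308.89 × 1.103735 = 340.9327
Value of long forward = (F − K)·e^(−rT) = (340.9327 − 351.57) · e^(−0.0658·18/12)
= -10.6373 × 0.906014 = -9.64

-₹9.64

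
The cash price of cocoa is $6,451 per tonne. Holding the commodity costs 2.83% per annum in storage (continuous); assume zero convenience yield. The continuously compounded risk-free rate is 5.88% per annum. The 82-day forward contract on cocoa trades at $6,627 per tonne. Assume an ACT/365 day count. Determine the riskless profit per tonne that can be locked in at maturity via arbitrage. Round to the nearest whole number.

Fair forward: F* = S·e^(carry·T), with carry = (r + u) = 0.0588 + 0.0283 = 0.0871
F* = 6451 · e^(0.0871 × 82/365) = 6451 · e^0.019568 = 6451 × 1.019761 = $6578.4782
Market $6627 > fair $6578.4782: forward overpriced → cash-and-carry (buy spot, short the forward).
At maturity, profit = |F_mkt − F*| = |6627 − 6578.4782| = $49 per tonne

$49 per tonne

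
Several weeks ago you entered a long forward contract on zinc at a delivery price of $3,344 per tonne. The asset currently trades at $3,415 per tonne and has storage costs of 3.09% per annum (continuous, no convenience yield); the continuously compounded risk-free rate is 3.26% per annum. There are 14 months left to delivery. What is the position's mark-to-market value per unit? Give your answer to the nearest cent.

$321.15 per tonne

Current fair forward for the remaining 14 months: F = S·e^((r + u)·T), (r + u) = 0.0326 + 0.0309 = 0.0635
F = 3415 · e^(0.0635 × 14/12) = 3415 × 1.07689654 = 3677.6017
Value of long forward = (F − K)·e^(−rT) = (3677.6017 − 3344) · e^(−0.0326·14/12)
= 333.6017 × 0.96268085 = 321.15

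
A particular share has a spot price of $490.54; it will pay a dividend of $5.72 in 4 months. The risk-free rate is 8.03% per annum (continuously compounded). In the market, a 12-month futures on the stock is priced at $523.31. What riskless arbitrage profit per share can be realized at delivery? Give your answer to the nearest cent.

$2.21 per share

PV(dividends) I = 5.72·e^(−0.0803·4/12) = 5.5689
Fair futures F* = (S − I)·e^(rT) = (490.54 − 5.5689)·e^0.080300 = 484.9711 × 1.083612 = 525.5205
Market $523.31 < fair 525.5205: forward underpriced → reverse cash-and-carry (short the stock, invest proceeds at r, pay the dividends, go long the forward).
Profit at T = |F_mkt − F*| = |523.31 − 525.5205| = $2.21 per share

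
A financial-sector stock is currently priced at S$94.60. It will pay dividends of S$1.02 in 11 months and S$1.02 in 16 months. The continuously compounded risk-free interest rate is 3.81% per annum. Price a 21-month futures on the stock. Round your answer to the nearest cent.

PV(dividends) I = 1.02·e^(−0.0381·11/12) + 1.02·e^(−0.0381·16/12)
I = 0.9850 + 0.9695 = 1.9545
F = (S − I)·e^(rT) = (94.60 − 1.9545) · e^(0.0381·21/12)
= 92.6455 · e^0.066675 = 92.6455 × 1.068948 = S$99.03

S$99.03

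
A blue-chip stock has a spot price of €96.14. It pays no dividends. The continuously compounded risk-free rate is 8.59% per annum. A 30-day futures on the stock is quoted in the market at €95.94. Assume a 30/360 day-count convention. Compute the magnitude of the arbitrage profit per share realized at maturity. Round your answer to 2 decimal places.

Fair futures: F* = S·e^(carry·T), with carry = r = 0.0859
F* = 96.14 · e^(0.0859 × 30/360) = 96.14 · e^0.007158 = 96.14 × 1.007184 = €96.8307
Market €95.94 < fair €96.8307: forward underpriced → reverse cash-and-carry (short spot, go long the forward).
At maturity, profit = |F_mkt − F*| = |95.94 − 96.8307| = €0.89 per share

€0.89 per share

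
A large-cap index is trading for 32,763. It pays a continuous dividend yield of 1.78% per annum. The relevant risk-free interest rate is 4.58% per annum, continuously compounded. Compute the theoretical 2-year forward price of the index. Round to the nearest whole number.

34,650

F = S·e^((r − q)T) = 32763 · e^((0.0458 − 0.0178) × 2)
= 32763 · e^0.056000 = 32763 × 1.057598
F = 34,650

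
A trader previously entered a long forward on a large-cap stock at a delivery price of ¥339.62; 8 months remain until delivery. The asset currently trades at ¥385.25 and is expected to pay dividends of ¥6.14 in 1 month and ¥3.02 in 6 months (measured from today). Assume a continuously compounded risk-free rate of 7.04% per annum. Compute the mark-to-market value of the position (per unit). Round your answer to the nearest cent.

¥52.18

PV(remaining dividends) I = 6.14·e^(−0.0704·1/12) + 3.02·e^(−0.0704·6/12) = 9.0196
Current forward F = (S − I)·e^(rT) = (385.25 − 9.0196)·e^(0.0704·8/12) = 376.2304 × 1.048052 = 394.3090
Value (long) = (F − K)·e^(−rT) = (394.3090 − 339.62) × 0.954151 = 52.1816
Value = ¥52.18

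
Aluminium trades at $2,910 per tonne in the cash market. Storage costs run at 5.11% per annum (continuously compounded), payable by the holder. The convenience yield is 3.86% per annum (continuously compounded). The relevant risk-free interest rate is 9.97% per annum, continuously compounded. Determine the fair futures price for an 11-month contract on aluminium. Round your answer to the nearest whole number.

Net carry = r + u − y = 0.0997 + 0.0511 − 0.0386 = 0.1122
F = S·e^((r+u−y)T) = 2910 · e^(0.1122 × 11/12) = 2910 · e^0.102850
= 2910 × 1.108325 = $3,225 per tonne

$3,225 per tonne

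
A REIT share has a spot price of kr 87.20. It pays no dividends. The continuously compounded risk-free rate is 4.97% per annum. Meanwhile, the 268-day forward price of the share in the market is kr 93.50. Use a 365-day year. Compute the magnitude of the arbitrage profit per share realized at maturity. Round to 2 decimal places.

kr 3.06 per share

Fair forward: F* = S·e^(carry·T), with carry = r = 0.0497
F* = 87.20 · e^(0.0497 × 268/365) = 87.20 · e^0.036492 = 87.20 × 1.037166 = kr 90.4409
Market kr 93.50 > fair kr 90.4409: forward overpriced → cash-and-carry (buy spot, short the forward).
At maturity, profit = |F_mkt − F*| = |93.50 − 90.4409| = kr 3.06 per share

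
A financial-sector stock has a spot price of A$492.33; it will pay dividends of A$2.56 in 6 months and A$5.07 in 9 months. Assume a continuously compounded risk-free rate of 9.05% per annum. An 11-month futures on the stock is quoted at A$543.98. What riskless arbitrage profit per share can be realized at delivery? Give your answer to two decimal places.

A$16.87 per share

PV(dividends) I = 2.56·e^(−0.0905·6/12) + 5.07·e^(−0.0905·9/12) = 7.1840
Fair futures F* = (S − I)·e^(rT) = (492.33 − 7.1840)·e^0.082958 = 485.1460 × 1.086496 = 527.1092
Market A$543.98 > fair 527.1092: forward overpriced → cash-and-carry (borrow at r, buy the stock and collect the dividends, short the forward).
Profit at T = |F_mkt − F*| = |543.98 − 527.1092| = A$16.87 per share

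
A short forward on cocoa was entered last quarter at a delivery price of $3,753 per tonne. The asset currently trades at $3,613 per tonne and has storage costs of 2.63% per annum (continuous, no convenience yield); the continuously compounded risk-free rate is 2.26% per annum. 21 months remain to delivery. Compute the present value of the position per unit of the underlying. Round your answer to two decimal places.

-$175.71 per tonne

Current fair forward for the remaining 21 months: F = S·e^((r + u)·T), (r + u) = 0.0226 + 0.0263 = 0.0489
F = 3613 · e^(0.0489 × 21/12) = 3613 × 1.08934326 = 3935.7972
Value of long forward = (F − K)·e^(−rT) = (3935.7972 − 3753) · e^(−0.0226·21/12)
= 182.7972 × 0.96122189 = 175.71
Short position value = −(long value) = -$175.71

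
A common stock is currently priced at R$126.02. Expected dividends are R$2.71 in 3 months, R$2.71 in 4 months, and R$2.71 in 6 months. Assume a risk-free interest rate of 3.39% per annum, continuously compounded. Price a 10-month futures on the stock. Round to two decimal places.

PV(dividends) I = 2.71·e^(−0.0339·3/12) + 2.71·e^(−0.0339·4/12) + 2.71·e^(−0.0339·6/12)
I = 2.6871 + 2.6795 + 2.6645 = 8.0311
F = (S − I)·e^(rT) = (126.02 − 8.0311) · e^(0.0339·10/12)
= 117.9889 · e^0.028250 = 117.9889 × 1.028653 = R$121.37

R$121.37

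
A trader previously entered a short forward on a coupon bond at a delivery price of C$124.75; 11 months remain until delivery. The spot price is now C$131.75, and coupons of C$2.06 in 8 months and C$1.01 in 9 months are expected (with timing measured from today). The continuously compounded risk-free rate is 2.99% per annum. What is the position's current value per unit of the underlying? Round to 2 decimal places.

PV(remaining coupons) I = 2.06·e^(−0.0299·8/12) + 1.01·e^(−0.0299·9/12) = 3.0069
Current forward F = (S − I)·e^(rT) = (131.75 − 3.0069)·e^(0.0299·11/12) = 128.7431 × 1.027787 = 132.3205
Value (long) = (F − K)·e^(−rT) = (132.3205 − 124.75) × 0.972964 = 7.3658
Short position value = −(long value) = -C$7.37

-C$7.37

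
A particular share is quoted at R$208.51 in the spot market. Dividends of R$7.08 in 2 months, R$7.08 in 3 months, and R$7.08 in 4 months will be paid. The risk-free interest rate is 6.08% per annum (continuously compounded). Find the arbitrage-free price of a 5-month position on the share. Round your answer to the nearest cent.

PV(dividends) I = 7.08·e^(−0.0608·2/12) + 7.08·e^(−0.0608·3/12) + 7.08·e^(−0.0608·4/12)
I = 7.0086 + 6.9732 + 6.9380 = 20.9198
F = (S − I)·e^(rT) = (208.51 − 20.9198) · e^(0.0608·5/12)
= 187.5902 · e^0.025333 = 187.5902 × 1.025657 = R$192.40

R$192.40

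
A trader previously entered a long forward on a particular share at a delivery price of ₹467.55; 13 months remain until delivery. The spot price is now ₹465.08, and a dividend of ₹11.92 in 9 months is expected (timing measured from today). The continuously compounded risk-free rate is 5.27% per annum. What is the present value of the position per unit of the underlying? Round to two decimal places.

PV(remaining dividends) I = 11.92·e^(−0.0527·9/12) = 11.4581
Current forward F = (S − I)·e^(rT) = (465.08 − 11.4581)·e^(0.0527·13/12) = 453.6219 × 1.058753 = 480.2735
Value (long) = (F − K)·e^(−rT) = (480.2735 − 467.55) × 0.944507 = 12.0174
Value = ₹12.02

₹12.02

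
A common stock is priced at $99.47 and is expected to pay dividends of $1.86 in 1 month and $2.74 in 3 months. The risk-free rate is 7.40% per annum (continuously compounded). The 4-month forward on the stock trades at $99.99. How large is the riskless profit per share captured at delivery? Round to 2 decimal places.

$2.69 per share

PV(dividends) I = 1.86·e^(−0.0740·1/12) + 2.74·e^(−0.0740·3/12) = 4.5383
Fair forward F* = (S − I)·e^(rT) = (99.47 − 4.5383)·e^0.024667 = 94.9317 × 1.024974 = 97.3025
Market $99.99 > fair 97.3025: forward overpriced → cash-and-carry (borrow at r, buy the stock and collect the dividends, short the forward).
Profit at T = |F_mkt − F*| = |99.99 − 97.3025| = $2.69 per share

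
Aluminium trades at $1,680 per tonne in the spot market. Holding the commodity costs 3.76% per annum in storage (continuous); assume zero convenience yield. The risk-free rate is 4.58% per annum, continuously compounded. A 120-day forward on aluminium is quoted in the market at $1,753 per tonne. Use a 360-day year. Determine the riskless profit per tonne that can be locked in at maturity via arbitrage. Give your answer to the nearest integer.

Fair forward: F* = S·e^(carry·T), with carry = (r + u) = 0.0458 + 0.0376 = 0.0834
F* = 1680 · e^(0.0834 × 120/360) = 1680 · e^0.027800 = 1680 × 1.028190 = $1727.3592
Market $1753 > fair $1727.3592: forward overpriced → cash-and-carry (buy spot, short the forward).
At maturity, profit = |F_mkt − F*| = |1753 − 1727.3592| = $26 per tonne

$26 per tonne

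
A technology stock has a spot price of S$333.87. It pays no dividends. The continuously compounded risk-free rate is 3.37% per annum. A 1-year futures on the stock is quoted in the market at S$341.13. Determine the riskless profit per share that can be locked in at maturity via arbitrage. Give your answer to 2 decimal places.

S$4.18 per share

Fair futures: F* = S·e^(carry·T), with carry = r = 0.0337
F* = 333.87 · e^(0.0337 × 12/12) = 333.87 · e^0.033700 = 333.87 × 1.034274 = S$345.3131
Market S$341.13 < fair S$345.3131: forward underpriced → reverse cash-and-carry (short spot, go long the forward).
At maturity, profit = |F_mkt − F*| = |341.13 − 345.3131| = S$4.18 per share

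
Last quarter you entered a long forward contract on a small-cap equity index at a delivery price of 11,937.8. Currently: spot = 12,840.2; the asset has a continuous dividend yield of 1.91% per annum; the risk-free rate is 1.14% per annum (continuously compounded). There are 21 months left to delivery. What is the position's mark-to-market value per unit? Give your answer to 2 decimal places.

716.11

Current fair forward for the remaining 21 months: F = S·e^((r − q)·T), (r − q) = 0.0114 − 0.0191 = -0.0077
F = 12840.2 · e^(-0.0077 × 21/12) = 12840.2 × 0.98661538 = 12668.3388
Value of long forward = (F − K)·e^(−rT) = (12668.3388 − 11937.8) · e^(−0.0114·21/12)
= 730.5388 × 0.98024768 = 716.11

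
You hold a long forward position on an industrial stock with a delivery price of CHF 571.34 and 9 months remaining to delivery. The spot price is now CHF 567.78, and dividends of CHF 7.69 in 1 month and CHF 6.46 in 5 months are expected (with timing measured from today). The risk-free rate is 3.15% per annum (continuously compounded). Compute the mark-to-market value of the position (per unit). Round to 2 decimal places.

PV(remaining dividends) I = 7.69·e^(−0.0315·1/12) + 6.46·e^(−0.0315·5/12) = 14.0456
Current forward F = (S − I)·e^(rT) = (567.78 − 14.0456)·e^(0.0315·9/12) = 553.7344 × 1.023906 = 566.9720
Value (long) = (F − K)·e^(−rT) = (566.9720 − 571.34) × 0.976652 = -4.2660
Value = -CHF 4.27

-CHF 4.27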